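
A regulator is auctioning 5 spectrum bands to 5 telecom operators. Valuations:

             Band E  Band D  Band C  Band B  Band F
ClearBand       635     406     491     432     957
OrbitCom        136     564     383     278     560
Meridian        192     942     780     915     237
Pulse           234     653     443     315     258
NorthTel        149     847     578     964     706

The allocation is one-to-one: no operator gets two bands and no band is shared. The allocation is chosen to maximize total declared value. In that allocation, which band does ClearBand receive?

Optimal: ClearBand→Band E ($635M), OrbitCom→Band F ($560M), Meridian→Band C ($780M), Pulse→Band D ($653M), NorthTel→Band B ($964M) — total 635+560+780+653+964 = $3592M.
Row-greedy (each operator in turn takes its best remaining band) gives $3028M, worse by 564.
Next-best assignment: ClearBand→Band E, OrbitCom→Band F, Meridian→Band D, Pulse→Band C, NorthTel→Band B = $3544M.
Swapping OrbitCom↔NorthTel (OrbitCom→Band B $278M, NorthTel→Band F $706M) loses 540.
Every other assignment is strictly worse.
ClearBand's own top band is Band F ($957M), but forcing ClearBand→Band F and reassigning the rest optimally gives only $3499M — worse by 93.

ClearBand receives Band E.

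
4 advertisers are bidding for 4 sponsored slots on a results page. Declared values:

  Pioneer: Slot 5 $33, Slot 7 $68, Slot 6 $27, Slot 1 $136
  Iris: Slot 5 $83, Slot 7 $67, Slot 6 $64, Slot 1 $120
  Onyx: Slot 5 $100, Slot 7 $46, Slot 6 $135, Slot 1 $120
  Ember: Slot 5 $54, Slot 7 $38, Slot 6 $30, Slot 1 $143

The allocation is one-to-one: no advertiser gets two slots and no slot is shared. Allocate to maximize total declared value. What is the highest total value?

Maximum total: $429

Optimal: Pioneer→Slot 7 ($68), Iris→Slot 5 ($83), Onyx→Slot 6 ($135), Ember→Slot 1 ($143) — total 68+83+135+143 = $429.
Column-greedy (each slot in turn goes to its best remaining advertiser) gives $375, worse by 54.
Checked against all permutations: $429 is optimal.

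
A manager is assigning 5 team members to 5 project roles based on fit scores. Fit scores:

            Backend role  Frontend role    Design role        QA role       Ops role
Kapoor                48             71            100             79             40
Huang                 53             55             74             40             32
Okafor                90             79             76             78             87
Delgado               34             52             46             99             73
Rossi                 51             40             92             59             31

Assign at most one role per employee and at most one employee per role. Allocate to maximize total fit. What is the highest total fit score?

Maximum total: 402 pts

This is the linear assignment problem.
Optimal: Kapoor→Frontend role (71 pts), Huang→Backend role (53 pts), Okafor→Ops role (87 pts), Delgado→QA role (99 pts), Rossi→Design role (92 pts) — total 71+53+87+99+92 = 402 pts.
Row-greedy (each employee in turn takes its best remaining role) gives 375 pts, worse by 27.
Swapping Okafor↔Kapoor (Okafor→Frontend role 79 pts, Kapoor→Ops role 40 pts) loses 39.
No other one-to-one assignment exceeds 402 pts.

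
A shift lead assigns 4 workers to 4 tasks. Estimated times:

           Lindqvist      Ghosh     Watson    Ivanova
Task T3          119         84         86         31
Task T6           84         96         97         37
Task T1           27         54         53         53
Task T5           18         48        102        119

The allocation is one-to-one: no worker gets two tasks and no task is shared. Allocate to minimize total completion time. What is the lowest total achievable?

Minimum total: 192 min

Optimal: Lindqvist→Task T5 (18 min), Ghosh→Task T3 (84 min), Watson→Task T1 (53 min), Ivanova→Task T6 (37 min) — total 18+84+53+37 = 192 min.
Min-entry greedy (repeatedly take the single cheapest remaining cell) gives 198 min, worse by 6.
Next-best assignment: Lindqvist→Task T5, Ghosh→Task T1, Watson→Task T3, Ivanova→Task T6 = 195 min.
Swapping Lindqvist↔Ivanova (Lindqvist→Task T6 84 min, Ivanova→Task T5 119 min) adds 148.
No other one-to-one assignment undercuts 192 min.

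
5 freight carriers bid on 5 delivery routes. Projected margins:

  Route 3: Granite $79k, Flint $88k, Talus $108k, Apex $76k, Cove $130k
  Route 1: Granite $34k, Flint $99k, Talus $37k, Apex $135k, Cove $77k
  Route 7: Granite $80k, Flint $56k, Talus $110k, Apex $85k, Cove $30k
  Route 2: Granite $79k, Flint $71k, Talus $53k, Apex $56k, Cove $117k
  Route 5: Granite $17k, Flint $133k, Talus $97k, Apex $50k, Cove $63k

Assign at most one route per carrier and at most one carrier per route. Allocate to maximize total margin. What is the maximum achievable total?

Maximum total: $587k

This is the linear assignment problem.
Optimal: Granite→Route 2 ($79k), Flint→Route 5 ($133k), Talus→Route 7 ($110k), Apex→Route 1 ($135k), Cove→Route 3 ($130k) — total 79+133+110+135+130 = $587k.
Row-greedy (each carrier in turn takes its best remaining route) gives $573k, worse by 14.
Next-best assignment: Granite→Route 3, Flint→Route 5, Talus→Route 7, Apex→Route 1, Cove→Route 2 = $574k.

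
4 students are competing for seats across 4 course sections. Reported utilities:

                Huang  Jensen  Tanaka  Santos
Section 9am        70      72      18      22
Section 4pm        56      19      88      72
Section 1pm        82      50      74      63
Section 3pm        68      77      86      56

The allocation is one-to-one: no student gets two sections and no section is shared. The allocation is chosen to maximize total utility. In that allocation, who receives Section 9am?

Treat this as an assignment problem: match each student to one section.
Optimal: Huang→Section 1pm (82 points), Jensen→Section 9am (72 points), Tanaka→Section 3pm (86 points), Santos→Section 4pm (72 points) — total 82+72+86+72 = 312 points.
Column-greedy (each section in turn goes to its best remaining student) gives 298 points, worse by 14.
Next-best assignment: Huang→Section 9am, Jensen→Section 3pm, Tanaka→Section 4pm, Santos→Section 1pm = 298 points.
Checked against all permutations: 312 points is optimal.
Jensen's own top section is Section 3pm (77 points), but forcing Jensen→Section 3pm and reassigning the rest optimally gives only 298 points — worse by 14.

Jensen receives Section 9am.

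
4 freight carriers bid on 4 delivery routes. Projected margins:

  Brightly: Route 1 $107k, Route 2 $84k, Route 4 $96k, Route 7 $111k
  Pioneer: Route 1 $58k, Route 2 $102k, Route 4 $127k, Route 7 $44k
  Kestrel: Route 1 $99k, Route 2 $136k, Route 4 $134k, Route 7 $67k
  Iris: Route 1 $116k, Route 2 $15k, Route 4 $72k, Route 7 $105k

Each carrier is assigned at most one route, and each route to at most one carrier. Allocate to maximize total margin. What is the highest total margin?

Maximum total: $490k

Optimal: Brightly→Route 7 ($111k), Pioneer→Route 4 ($127k), Kestrel→Route 2 ($136k), Iris→Route 1 ($116k) — total 111+127+136+116 = $490k.
Next-best assignment: Brightly→Route 1, Pioneer→Route 4, Kestrel→Route 2, Iris→Route 7 = $475k.
Swapping Kestrel↔Iris (Kestrel→Route 1 $99k, Iris→Route 2 $15k) loses 138.
No other one-to-one assignment exceeds $490k.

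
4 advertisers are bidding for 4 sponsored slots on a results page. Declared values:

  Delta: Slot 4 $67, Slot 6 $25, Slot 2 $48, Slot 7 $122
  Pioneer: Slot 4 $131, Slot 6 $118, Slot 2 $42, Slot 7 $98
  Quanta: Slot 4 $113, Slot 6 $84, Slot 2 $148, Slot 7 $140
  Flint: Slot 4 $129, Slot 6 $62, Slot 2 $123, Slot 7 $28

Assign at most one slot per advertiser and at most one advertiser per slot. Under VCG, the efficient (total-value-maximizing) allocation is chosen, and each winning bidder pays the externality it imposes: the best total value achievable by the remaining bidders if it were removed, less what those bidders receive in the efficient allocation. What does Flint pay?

Efficient allocation: Delta→Slot 7 ($122), Pioneer→Slot 6 ($118), Quanta→Slot 2 ($148), Flint→Slot 4 ($129); total welfare W = $517.
Flint receives Slot 4 at value $129, so the others get W − 129 = $388.
Without Flint: best allocation of the remaining 3 bidders over all 4 slots is Delta→Slot 7 ($122), Pioneer→Slot 4 ($131), Quanta→Slot 2 ($148), total $401.
VCG payment = (others' best without Flint) − (others' welfare with Flint) = 401 − 388 = $13.

Flint pays $13.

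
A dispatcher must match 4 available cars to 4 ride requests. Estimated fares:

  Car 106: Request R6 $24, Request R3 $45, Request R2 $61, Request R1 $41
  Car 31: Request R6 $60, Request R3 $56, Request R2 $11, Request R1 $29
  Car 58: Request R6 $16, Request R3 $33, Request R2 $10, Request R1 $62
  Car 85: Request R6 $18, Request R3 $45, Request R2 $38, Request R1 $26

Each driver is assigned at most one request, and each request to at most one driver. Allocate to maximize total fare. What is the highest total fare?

Treat this as an assignment problem: match each driver to one request.
Optimal: Car 106→Request R2 ($61), Car 31→Request R6 ($60), Car 58→Request R1 ($62), Car 85→Request R3 ($45) — total 61+60+62+45 = $228.
Column-greedy (each request in turn goes to its best remaining driver) gives $205, worse by 23.

Maximum total: $228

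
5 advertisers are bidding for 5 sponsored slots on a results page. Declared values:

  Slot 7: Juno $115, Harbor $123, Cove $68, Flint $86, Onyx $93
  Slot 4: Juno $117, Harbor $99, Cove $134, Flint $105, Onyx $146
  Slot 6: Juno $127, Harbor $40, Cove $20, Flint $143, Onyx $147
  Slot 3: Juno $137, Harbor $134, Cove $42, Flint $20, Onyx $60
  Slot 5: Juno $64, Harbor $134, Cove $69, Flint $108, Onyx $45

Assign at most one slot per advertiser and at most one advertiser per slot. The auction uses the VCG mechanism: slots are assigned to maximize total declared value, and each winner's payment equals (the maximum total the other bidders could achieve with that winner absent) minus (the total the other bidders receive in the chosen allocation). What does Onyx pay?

Onyx pays $46.

Efficient allocation: Juno→Slot 3 ($137), Harbor→Slot 7 ($123), Cove→Slot 4 ($134), Flint→Slot 5 ($108), Onyx→Slot 6 ($147); total welfare W = $649.
Onyx receives Slot 6 at value $147, so the others get W − 147 = $502.
Without Onyx: best allocation of the remaining 4 bidders over all 5 slots is Juno→Slot 3 ($137), Harbor→Slot 5 ($134), Cove→Slot 4 ($134), Flint→Slot 6 ($143), total $548.
VCG payment = (others' best without Onyx) − (others' welfare with Onyx) = 548 − 502 = $46.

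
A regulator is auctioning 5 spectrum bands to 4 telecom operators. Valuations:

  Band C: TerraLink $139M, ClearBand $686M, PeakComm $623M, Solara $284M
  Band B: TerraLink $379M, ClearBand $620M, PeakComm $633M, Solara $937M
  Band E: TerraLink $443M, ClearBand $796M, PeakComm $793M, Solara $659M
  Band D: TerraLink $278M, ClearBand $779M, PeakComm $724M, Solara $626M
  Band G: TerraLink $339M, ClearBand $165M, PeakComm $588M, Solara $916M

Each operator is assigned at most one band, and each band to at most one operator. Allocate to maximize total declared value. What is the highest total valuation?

Maximum total: $2867M

This is the linear assignment problem.
Optimal: TerraLink→Band B ($379M), ClearBand→Band D ($779M), PeakComm→Band E ($793M), Solara→Band G ($916M) — total 379+779+793+916 = $2867M.
Max-entry greedy (repeatedly take the single best remaining cell) gives $2796M, worse by 71.
Next-best assignment: TerraLink→Band G, ClearBand→Band D, PeakComm→Band E, Solara→Band B = $2848M.
No other one-to-one assignment exceeds $2867M.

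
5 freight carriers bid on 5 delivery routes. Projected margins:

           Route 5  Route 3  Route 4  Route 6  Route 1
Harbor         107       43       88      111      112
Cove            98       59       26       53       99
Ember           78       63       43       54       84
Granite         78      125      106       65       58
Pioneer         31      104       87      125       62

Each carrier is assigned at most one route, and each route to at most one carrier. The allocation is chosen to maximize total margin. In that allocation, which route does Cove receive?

Cove receives Route 5.

Optimal: Harbor→Route 4 ($88k), Cove→Route 5 ($98k), Ember→Route 1 ($84k), Granite→Route 3 ($125k), Pioneer→Route 6 ($125k) — total 88+98+84+125+125 = $520k.
Column-greedy (each route in turn goes to its best remaining carrier) gives $472k, worse by 48.
Next-best assignment: Harbor→Route 4, Cove→Route 1, Ember→Route 5, Granite→Route 3, Pioneer→Route 6 = $515k.
Checked against all permutations: $520k is optimal.
Cove's own top route is Route 1 ($99k), but forcing Cove→Route 1 and reassigning the rest optimally gives only $515k — worse by 5.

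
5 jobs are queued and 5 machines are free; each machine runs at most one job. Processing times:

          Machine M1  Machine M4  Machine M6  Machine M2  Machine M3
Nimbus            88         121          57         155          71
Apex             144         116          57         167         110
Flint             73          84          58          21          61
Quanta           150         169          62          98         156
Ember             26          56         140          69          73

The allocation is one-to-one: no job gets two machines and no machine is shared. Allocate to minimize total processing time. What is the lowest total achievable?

Minimum total: 296 min

Optimal: Nimbus→Machine M3 (71 min), Apex→Machine M4 (116 min), Flint→Machine M2 (21 min), Quanta→Machine M6 (62 min), Ember→Machine M1 (26 min) — total 71+116+21+62+26 = 296 min.
Column-greedy (each machine in turn goes to its cheapest remaining job) gives 375 min, worse by 79.
Swapping Nimbus↔Apex (Nimbus→Machine M4 121 min, Apex→Machine M3 110 min) adds 44.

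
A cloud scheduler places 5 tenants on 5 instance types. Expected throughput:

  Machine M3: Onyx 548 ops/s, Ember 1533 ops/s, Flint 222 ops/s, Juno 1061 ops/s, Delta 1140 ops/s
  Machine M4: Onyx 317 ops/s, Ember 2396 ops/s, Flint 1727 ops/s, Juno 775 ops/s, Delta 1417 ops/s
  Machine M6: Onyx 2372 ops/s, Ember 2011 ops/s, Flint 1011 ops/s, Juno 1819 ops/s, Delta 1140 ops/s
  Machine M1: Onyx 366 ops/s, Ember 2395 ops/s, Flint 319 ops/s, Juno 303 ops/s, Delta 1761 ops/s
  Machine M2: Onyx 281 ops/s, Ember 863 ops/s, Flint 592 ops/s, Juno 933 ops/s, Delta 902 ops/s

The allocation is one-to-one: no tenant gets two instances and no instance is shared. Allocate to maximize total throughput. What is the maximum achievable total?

Maximum total: 8567 ops/s

This is a one-to-one assignment (maximum-weight bipartite matching).
Optimal: Onyx→Machine M6 (2372 ops/s), Ember→Machine M1 (2395 ops/s), Flint→Machine M4 (1727 ops/s), Juno→Machine M2 (933 ops/s), Delta→Machine M3 (1140 ops/s) — total 2372+2395+1727+933+1140 = 8567 ops/s.
Row-greedy (each tenant in turn takes its best remaining instance) gives 8182 ops/s, worse by 385.
Next-best assignment: Onyx→Machine M6, Ember→Machine M1, Flint→Machine M4, Juno→Machine M3, Delta→Machine M2 = 8457 ops/s.
Every other assignment is strictly worse.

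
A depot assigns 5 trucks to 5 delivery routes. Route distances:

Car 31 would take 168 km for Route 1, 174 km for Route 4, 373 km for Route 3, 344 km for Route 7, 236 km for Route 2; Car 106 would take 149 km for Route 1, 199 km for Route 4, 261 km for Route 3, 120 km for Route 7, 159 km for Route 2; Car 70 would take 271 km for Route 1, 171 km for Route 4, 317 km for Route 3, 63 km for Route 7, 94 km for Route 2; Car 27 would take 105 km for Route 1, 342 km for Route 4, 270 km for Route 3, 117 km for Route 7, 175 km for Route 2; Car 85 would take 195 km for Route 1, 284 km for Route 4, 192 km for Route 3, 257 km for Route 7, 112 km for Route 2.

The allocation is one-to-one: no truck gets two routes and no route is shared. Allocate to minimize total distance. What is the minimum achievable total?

Min total: 685 km

Optimal: Car 31→Route 4 (174 km), Car 106→Route 7 (120 km), Car 70→Route 2 (94 km), Car 27→Route 1 (105 km), Car 85→Route 3 (192 km) — total 174+120+94+105+192 = 685 km.
Row-greedy (each truck in turn takes its cheapest remaining route) gives 936 km, worse by 251.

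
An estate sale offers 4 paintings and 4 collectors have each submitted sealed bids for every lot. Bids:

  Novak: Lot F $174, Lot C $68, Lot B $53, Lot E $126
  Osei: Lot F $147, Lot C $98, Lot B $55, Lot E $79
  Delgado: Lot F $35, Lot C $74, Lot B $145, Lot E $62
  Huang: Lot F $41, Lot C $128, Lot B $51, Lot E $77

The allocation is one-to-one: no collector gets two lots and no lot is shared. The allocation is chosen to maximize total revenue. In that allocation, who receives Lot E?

Novak receives Lot E.

Optimal: Novak→Lot E ($126), Osei→Lot F ($147), Delgado→Lot B ($145), Huang→Lot C ($128) — total 126+147+145+128 = $546.
Max-entry greedy (repeatedly take the single best remaining cell) gives $526, worse by 20.
Swapping Osei↔Novak (Osei→Lot E $79, Novak→Lot F $174) loses 20.
No other one-to-one assignment exceeds $546.
Novak's own top lot is Lot F ($174), but forcing Novak→Lot F and reassigning the rest optimally gives only $526 — worse by 20.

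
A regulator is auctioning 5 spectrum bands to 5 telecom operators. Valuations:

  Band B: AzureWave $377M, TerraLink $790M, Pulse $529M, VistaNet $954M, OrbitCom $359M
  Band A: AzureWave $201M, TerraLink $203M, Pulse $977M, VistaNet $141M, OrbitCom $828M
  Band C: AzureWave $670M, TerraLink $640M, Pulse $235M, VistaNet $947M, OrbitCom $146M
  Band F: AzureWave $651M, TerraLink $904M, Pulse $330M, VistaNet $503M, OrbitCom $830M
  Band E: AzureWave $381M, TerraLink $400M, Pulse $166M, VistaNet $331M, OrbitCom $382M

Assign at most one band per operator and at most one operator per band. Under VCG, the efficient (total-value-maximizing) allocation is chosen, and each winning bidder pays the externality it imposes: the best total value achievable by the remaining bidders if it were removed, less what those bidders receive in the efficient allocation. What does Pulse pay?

Efficient allocation: AzureWave→Band E ($381M), TerraLink→Band B ($790M), Pulse→Band A ($977M), VistaNet→Band C ($947M), OrbitCom→Band F ($830M); total welfare W = $3925M.
Pulse receives Band A at value $977M, so the others get W − 977 = $2948M.
Without Pulse: best allocation of the remaining 4 bidders over all 5 bands is AzureWave→Band C ($670M), TerraLink→Band F ($904M), VistaNet→Band B ($954M), OrbitCom→Band A ($828M), total $3356M.
VCG payment = (others' best without Pulse) − (others' welfare with Pulse) = 3356 − 2948 = $408M.

Pulse pays $408M.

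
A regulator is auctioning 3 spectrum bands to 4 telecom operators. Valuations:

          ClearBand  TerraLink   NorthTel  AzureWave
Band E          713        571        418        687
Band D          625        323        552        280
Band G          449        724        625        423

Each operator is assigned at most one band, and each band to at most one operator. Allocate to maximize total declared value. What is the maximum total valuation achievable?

Max total: $2036M

Optimal: AzureWave→Band E ($687M), ClearBand→Band D ($625M), TerraLink→Band G ($724M) — total 687+625+724 = $2036M.
Next-best assignment: ClearBand→Band E, NorthTel→Band D, TerraLink→Band G = $1989M.
Every other assignment is strictly worse.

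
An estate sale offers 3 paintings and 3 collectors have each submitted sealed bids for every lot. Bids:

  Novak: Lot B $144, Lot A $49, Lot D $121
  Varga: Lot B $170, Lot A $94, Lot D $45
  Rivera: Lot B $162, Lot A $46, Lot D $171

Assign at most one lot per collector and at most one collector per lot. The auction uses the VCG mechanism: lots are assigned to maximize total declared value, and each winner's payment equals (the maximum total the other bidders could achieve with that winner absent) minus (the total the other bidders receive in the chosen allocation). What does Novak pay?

Efficient allocation: Novak→Lot B ($144), Varga→Lot A ($94), Rivera→Lot D ($171); total welfare W = $409.
Novak receives Lot B at value $144, so the others get W − 144 = $265.
Without Novak: best allocation of the remaining 2 bidders over all 3 lots is Varga→Lot B ($170), Rivera→Lot D ($171), total $341.
VCG payment = (others' best without Novak) − (others' welfare with Novak) = 341 − 265 = $76.

Novak pays $76.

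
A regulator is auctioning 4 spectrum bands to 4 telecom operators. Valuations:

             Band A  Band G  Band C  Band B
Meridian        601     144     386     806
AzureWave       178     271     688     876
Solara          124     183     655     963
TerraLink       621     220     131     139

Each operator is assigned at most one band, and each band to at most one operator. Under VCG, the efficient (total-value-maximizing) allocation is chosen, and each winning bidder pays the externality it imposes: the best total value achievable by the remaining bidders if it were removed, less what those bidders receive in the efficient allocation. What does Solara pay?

Efficient allocation: Meridian→Band A ($601M), AzureWave→Band C ($688M), Solara→Band B ($963M), TerraLink→Band G ($220M); total welfare W = $2472M.
Solara receives Band B at value $963M, so the others get W − 963 = $1509M.
Without Solara: best allocation of the remaining 3 bidders over all 4 bands is Meridian→Band B ($806M), AzureWave→Band C ($688M), TerraLink→Band A ($621M), total $2115M.
VCG payment = (others' best without Solara) − (others' welfare with Solara) = 2115 − 1509 = $606M.

Solara pays $606M.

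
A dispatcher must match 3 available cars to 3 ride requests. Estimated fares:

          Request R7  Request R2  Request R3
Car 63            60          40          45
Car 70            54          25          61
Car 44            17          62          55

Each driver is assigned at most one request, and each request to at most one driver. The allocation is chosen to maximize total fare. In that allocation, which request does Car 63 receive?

Optimal: Car 63→Request R7 ($60), Car 70→Request R3 ($61), Car 44→Request R2 ($62) — total 60+61+62 = $183.
Next-best assignment: Car 63→Request R3, Car 70→Request R7, Car 44→Request R2 = $161.
Swapping Car 44↔Car 63 (Car 44→Request R7 $17, Car 63→Request R2 $40) loses 65.
No other one-to-one assignment exceeds $183.

Car 63 receives Request R7.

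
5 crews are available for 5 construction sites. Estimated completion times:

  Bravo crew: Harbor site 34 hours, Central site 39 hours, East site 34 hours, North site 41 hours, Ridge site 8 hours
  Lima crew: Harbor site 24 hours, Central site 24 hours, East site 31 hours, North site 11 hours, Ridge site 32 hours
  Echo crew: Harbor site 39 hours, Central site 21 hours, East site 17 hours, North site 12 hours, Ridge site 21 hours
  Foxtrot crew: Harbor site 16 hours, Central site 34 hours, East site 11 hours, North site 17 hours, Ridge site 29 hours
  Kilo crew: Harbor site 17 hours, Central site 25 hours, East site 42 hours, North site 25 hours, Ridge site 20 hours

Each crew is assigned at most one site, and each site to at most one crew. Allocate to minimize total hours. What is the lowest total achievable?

Minimum total: 68 hours

Optimal: Bravo crew→Ridge site (8 hours), Lima crew→North site (11 hours), Echo crew→Central site (21 hours), Foxtrot crew→East site (11 hours), Kilo crew→Harbor site (17 hours) — total 8+11+21+11+17 = 68 hours.
Column-greedy (each site in turn goes to its cheapest remaining crew) gives 101 hours, worse by 33.
Swapping Bravo crew↔Lima crew (Bravo crew→North site 41 hours, Lima crew→Ridge site 32 hours) adds 54.
Every other assignment is strictly worse.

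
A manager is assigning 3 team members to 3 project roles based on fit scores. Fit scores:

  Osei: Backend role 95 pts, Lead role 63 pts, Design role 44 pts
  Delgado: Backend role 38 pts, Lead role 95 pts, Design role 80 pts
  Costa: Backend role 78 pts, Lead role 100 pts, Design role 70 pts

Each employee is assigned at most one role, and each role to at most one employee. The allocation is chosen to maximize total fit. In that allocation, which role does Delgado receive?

This is the linear assignment problem.
Optimal: Osei→Backend role (95 pts), Delgado→Design role (80 pts), Costa→Lead role (100 pts) — total 95+80+100 = 275 pts.
Swapping Osei↔Delgado (Osei→Design role 44 pts, Delgado→Backend role 38 pts) loses 93.
No other one-to-one assignment exceeds 275 pts.
Delgado's own top role is Lead role (95 pts), but forcing Delgado→Lead role and reassigning the rest optimally gives only 260 pts — worse by 15.

Delgado receives Design role.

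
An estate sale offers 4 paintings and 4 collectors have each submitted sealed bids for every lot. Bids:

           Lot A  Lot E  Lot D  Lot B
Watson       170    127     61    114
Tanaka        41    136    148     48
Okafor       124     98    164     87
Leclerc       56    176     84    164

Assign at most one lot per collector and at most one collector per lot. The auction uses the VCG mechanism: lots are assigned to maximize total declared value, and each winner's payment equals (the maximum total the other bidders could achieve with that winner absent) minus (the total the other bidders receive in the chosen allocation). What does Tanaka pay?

Tanaka pays $12.

Efficient allocation: Watson→Lot A ($170), Tanaka→Lot E ($136), Okafor→Lot D ($164), Leclerc→Lot B ($164); total welfare W = $634.
Tanaka receives Lot E at value $136, so the others get W − 136 = $498.
Without Tanaka: best allocation of the remaining 3 bidders over all 4 lots is Watson→Lot A ($170), Okafor→Lot D ($164), Leclerc→Lot E ($176), total $510.
VCG payment = (others' best without Tanaka) − (others' welfare with Tanaka) = 510 − 498 = $12.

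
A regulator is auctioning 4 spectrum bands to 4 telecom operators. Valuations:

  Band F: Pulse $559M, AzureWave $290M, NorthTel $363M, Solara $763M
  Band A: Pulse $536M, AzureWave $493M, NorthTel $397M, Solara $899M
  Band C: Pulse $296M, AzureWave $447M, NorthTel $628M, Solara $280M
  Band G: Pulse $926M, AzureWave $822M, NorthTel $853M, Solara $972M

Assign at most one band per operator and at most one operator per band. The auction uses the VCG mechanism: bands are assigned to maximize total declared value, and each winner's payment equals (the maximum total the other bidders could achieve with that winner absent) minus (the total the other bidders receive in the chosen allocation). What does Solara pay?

Efficient allocation: Pulse→Band F ($559M), AzureWave→Band G ($822M), NorthTel→Band C ($628M), Solara→Band A ($899M); total welfare W = $2908M.
Solara receives Band A at value $899M, so the others get W − 899 = $2009M.
Without Solara: best allocation of the remaining 3 bidders over all 4 bands is Pulse→Band G ($926M), AzureWave→Band A ($493M), NorthTel→Band C ($628M), total $2047M.
VCG payment = (others' best without Solara) − (others' welfare with Solara) = 2047 − 2009 = $38M.

Solara pays $38M.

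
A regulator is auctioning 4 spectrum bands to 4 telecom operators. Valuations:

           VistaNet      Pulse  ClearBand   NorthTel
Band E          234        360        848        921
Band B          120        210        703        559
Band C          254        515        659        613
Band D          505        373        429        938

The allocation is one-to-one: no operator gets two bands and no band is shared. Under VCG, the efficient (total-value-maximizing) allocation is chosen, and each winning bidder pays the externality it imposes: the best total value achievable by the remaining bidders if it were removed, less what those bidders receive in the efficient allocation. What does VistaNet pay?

VistaNet pays $162M.

Efficient allocation: VistaNet→Band D ($505M), Pulse→Band C ($515M), ClearBand→Band B ($703M), NorthTel→Band E ($921M); total welfare W = $2644M.
VistaNet receives Band D at value $505M, so the others get W − 505 = $2139M.
Without VistaNet: best allocation of the remaining 3 bidders over all 4 bands is Pulse→Band C ($515M), ClearBand→Band E ($848M), NorthTel→Band D ($938M), total $2301M.
VCG payment = (others' best without VistaNet) − (others' welfare with VistaNet) = 2301 − 2139 = $162M.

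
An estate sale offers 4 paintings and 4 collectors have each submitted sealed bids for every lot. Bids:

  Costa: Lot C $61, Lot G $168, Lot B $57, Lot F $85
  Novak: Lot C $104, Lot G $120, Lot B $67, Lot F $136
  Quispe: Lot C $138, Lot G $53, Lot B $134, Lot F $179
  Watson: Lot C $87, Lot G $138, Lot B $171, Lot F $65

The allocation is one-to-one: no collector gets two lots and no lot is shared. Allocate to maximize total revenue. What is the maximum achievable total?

Optimal: Costa→Lot G ($168), Novak→Lot C ($104), Quispe→Lot F ($179), Watson→Lot B ($171) — total 168+104+179+171 = $622.
Column-greedy (each lot in turn goes to its best remaining collector) gives $613, worse by 9.
Swapping Quispe↔Novak (Quispe→Lot C $138, Novak→Lot F $136) loses 9.
Every other assignment is strictly worse.

Max total: $622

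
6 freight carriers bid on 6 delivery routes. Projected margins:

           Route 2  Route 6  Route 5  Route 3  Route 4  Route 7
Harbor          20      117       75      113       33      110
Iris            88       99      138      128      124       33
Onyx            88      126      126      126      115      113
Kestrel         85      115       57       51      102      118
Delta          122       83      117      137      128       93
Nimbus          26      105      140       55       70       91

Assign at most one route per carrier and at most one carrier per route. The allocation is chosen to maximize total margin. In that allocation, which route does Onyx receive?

Optimal: Harbor→Route 6 ($117k), Iris→Route 4 ($124k), Onyx→Route 3 ($126k), Kestrel→Route 7 ($118k), Delta→Route 2 ($122k), Nimbus→Route 5 ($140k) — total 117+124+126+118+122+140 = $747k.
Column-greedy (each route in turn goes to its best remaining carrier) gives $728k, worse by 19.
Next-best assignment: Harbor→Route 3, Iris→Route 4, Onyx→Route 6, Kestrel→Route 7, Delta→Route 2, Nimbus→Route 5 = $743k.
Checked against all permutations: $747k is optimal.
Onyx's own top route is Route 6 ($126k), but forcing Onyx→Route 6 and reassigning the rest optimally gives only $743k — worse by 4.

Onyx receives Route 3.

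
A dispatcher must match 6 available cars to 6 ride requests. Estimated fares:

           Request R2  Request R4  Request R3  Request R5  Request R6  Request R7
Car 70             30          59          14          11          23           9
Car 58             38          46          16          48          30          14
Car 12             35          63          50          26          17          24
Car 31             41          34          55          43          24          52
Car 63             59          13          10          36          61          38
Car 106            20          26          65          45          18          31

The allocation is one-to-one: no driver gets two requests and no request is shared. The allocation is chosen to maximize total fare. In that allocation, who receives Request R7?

This is a one-to-one assignment (maximum-weight bipartite matching).
Optimal: Car 70→Request R4 ($59), Car 58→Request R5 ($48), Car 12→Request R2 ($35), Car 31→Request R7 ($52), Car 63→Request R6 ($61), Car 106→Request R3 ($65) — total 59+48+35+52+61+65 = $320.
Max-entry greedy (repeatedly take the single best remaining cell) gives $319, worse by 1.
No other one-to-one assignment exceeds $320.
Car 31's own top request is Request R3 ($55), but forcing Car 31→Request R3 and reassigning the rest optimally gives only $289 — worse by 31.

Car 31 receives Request R7.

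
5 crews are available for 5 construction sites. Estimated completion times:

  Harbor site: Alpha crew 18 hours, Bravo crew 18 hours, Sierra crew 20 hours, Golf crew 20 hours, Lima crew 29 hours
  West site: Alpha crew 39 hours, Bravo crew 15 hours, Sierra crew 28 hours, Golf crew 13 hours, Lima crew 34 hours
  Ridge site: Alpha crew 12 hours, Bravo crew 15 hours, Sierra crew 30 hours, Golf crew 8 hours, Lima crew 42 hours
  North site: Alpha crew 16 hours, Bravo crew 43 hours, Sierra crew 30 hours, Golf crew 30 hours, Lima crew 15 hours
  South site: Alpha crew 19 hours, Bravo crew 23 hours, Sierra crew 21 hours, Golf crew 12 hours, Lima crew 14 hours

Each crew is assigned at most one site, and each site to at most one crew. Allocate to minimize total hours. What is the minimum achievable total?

Treat this as an assignment problem: match each crew to one site.
Optimal: Alpha crew→North site (16 hours), Bravo crew→West site (15 hours), Sierra crew→Harbor site (20 hours), Golf crew→Ridge site (8 hours), Lima crew→South site (14 hours) — total 16+15+20+8+14 = 73 hours.
Column-greedy (each site in turn goes to its cheapest remaining crew) gives 82 hours, worse by 9.
Next-best assignment: Alpha crew→Ridge site, Bravo crew→West site, Sierra crew→Harbor site, Golf crew→South site, Lima crew→North site = 74 hours.
Swapping Alpha crew↔Sierra crew (Alpha crew→Harbor site 18 hours, Sierra crew→North site 30 hours) adds 12.
Every other assignment is strictly worse.

Minimum total: 73 hours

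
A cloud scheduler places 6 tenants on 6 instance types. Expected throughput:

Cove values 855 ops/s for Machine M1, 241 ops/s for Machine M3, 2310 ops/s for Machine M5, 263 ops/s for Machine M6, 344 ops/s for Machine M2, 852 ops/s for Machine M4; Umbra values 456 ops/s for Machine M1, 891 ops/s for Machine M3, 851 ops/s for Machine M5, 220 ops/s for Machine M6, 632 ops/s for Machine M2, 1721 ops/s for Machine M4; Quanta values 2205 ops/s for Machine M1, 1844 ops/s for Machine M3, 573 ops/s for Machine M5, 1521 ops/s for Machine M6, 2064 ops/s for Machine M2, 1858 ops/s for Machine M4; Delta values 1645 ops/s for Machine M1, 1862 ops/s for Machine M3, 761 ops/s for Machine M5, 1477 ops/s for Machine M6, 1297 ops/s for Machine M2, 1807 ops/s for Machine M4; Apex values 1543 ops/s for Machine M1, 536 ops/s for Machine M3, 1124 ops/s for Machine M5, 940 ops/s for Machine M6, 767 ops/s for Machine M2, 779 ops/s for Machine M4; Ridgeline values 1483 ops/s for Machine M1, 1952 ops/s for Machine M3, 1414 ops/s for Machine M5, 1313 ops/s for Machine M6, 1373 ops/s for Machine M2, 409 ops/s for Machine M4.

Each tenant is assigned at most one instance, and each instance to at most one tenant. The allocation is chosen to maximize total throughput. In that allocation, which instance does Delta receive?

Delta receives Machine M6.

This is a one-to-one assignment (maximum-weight bipartite matching).
Optimal: Cove→Machine M5 (2310 ops/s), Umbra→Machine M4 (1721 ops/s), Quanta→Machine M2 (2064 ops/s), Delta→Machine M6 (1477 ops/s), Apex→Machine M1 (1543 ops/s), Ridgeline→Machine M3 (1952 ops/s) — total 2310+1721+2064+1477+1543+1952 = 11067 ops/s.
Row-greedy (each tenant in turn takes its best remaining instance) gives 10411 ops/s, worse by 656.
Swapping Umbra↔Delta (Umbra→Machine M6 220 ops/s, Delta→Machine M4 1807 ops/s) loses 1171.
Every other assignment is strictly worse.
Delta's own top instance is Machine M3 (1862 ops/s), but forcing Delta→Machine M3 and reassigning the rest optimally gives only 10813 ops/s — worse by 254.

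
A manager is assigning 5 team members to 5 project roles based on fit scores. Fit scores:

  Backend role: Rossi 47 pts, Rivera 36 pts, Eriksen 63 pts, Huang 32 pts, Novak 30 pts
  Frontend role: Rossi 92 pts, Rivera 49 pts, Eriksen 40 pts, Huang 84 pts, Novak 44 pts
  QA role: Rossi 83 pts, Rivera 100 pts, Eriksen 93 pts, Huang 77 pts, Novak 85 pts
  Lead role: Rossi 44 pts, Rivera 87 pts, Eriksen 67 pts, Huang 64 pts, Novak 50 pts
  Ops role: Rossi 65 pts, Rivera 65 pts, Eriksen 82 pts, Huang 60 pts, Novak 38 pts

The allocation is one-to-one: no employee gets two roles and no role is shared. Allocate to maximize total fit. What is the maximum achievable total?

Max total: 387 pts

This is a one-to-one assignment (maximum-weight bipartite matching).
Optimal: Rossi→Frontend role (92 pts), Rivera→Lead role (87 pts), Eriksen→Backend role (63 pts), Huang→Ops role (60 pts), Novak→QA role (85 pts) — total 92+87+63+60+85 = 387 pts.
Max-entry greedy (repeatedly take the single best remaining cell) gives 368 pts, worse by 19.
Next-best assignment: Rossi→Backend role, Rivera→Lead role, Eriksen→Ops role, Huang→Frontend role, Novak→QA role = 385 pts.
Swapping Eriksen↔Rivera (Eriksen→Lead role 67 pts, Rivera→Backend role 36 pts) loses 47.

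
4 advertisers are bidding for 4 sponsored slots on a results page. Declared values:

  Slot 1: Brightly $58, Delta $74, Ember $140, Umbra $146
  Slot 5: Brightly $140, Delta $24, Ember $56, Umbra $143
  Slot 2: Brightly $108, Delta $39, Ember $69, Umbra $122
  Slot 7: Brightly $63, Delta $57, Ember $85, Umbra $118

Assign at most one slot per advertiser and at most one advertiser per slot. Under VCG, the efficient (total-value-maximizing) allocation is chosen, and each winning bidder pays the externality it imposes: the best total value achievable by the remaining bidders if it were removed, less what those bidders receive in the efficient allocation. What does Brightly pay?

Efficient allocation: Brightly→Slot 5 ($140), Delta→Slot 7 ($57), Ember→Slot 1 ($140), Umbra→Slot 2 ($122); total welfare W = $459.
Brightly receives Slot 5 at value $140, so the others get W − 140 = $319.
Without Brightly: best allocation of the remaining 3 bidders over all 4 slots is Delta→Slot 7 ($57), Ember→Slot 1 ($140), Umbra→Slot 5 ($143), total $340.
VCG payment = (others' best without Brightly) − (others' welfare with Brightly) = 340 − 319 = $21.

Brightly pays $21.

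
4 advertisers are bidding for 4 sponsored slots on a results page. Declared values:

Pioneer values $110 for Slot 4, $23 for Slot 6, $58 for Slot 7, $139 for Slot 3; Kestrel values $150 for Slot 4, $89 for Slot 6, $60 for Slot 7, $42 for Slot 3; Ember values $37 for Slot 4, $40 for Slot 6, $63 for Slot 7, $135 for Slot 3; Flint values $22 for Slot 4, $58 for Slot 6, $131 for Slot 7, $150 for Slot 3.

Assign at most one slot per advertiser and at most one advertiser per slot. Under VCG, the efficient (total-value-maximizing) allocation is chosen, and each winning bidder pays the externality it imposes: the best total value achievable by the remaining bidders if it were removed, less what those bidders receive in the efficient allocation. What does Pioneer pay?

Efficient allocation: Pioneer→Slot 4 ($110), Kestrel→Slot 6 ($89), Ember→Slot 3 ($135), Flint→Slot 7 ($131); total welfare W = $465.
Pioneer receives Slot 4 at value $110, so the others get W − 110 = $355.
Without Pioneer: best allocation of the remaining 3 bidders over all 4 slots is Kestrel→Slot 4 ($150), Ember→Slot 3 ($135), Flint→Slot 7 ($131), total $416.
VCG payment = (others' best without Pioneer) − (others' welfare with Pioneer) = 416 − 355 = $61.

Pioneer pays $61.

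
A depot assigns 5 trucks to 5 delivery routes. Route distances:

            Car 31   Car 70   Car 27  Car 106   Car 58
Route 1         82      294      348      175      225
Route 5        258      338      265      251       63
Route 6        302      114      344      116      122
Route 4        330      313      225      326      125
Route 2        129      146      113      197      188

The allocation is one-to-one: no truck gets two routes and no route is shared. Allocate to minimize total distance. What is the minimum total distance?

Minimum total: 632 km

Optimal: Car 31→Route 1 (82 km), Car 70→Route 2 (146 km), Car 27→Route 4 (225 km), Car 106→Route 6 (116 km), Car 58→Route 5 (63 km) — total 82+146+225+116+63 = 632 km.
Column-greedy (each route in turn goes to its cheapest remaining truck) gives 681 km, worse by 49.
Next-best assignment: Car 31→Route 1, Car 70→Route 6, Car 27→Route 4, Car 106→Route 2, Car 58→Route 5 = 681 km.
Every other assignment is strictly worse.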